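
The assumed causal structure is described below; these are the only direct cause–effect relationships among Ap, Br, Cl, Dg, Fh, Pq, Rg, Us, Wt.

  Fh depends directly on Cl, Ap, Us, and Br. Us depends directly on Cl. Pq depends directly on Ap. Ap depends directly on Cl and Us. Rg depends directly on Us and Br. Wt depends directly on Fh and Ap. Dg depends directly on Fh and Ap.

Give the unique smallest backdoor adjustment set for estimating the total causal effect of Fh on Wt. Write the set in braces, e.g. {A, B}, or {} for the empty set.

Variables eligible for adjustment (non-descendants of Fh, excluding Fh and Wt): {Ap, Br, Cl, Pq, Rg, Us}.
Backdoor paths from Fh to Wt:
  P1: Fh <- Cl -> Us -> Ap -> Wt
  P2: Fh <- Cl -> Ap -> Wt
  P3: Fh <- Us <- Cl -> Ap -> Wt
  P4: Fh <- Us -> Ap -> Wt
  P5: Fh <- Ap -> Wt
  P6: Fh <- Br -> Rg <- Us <- Cl -> Ap -> Wt
  P7: Fh <- Br -> Rg <- Us -> Ap -> Wt
The empty set is not sufficient: P1 (Fh <- Cl -> Us -> Ap -> Wt) has no collider blocking it and no conditioned non-collider, so it is open.
Try {Ap}:
  P1: blocked at chain node Ap ∈ conditioning set.
  P2: blocked at chain node Ap ∈ conditioning set.
  P3: blocked at chain node Ap ∈ conditioning set.
  P4: blocked at chain node Ap ∈ conditioning set.
  P5: blocked at fork node Ap ∈ conditioning set.
  P6: blocked at collider Rg (neither it nor any descendant is in the conditioning set).
  P7: blocked at collider Rg (neither it nor any descendant is in the conditioning set).
{Ap} contains no descendant of Fh and blocks every backdoor path.
No other singleton works — e.g. {Cl} leaves P4 open — so {Ap} is the unique smallest valid adjustment set.

{Ap}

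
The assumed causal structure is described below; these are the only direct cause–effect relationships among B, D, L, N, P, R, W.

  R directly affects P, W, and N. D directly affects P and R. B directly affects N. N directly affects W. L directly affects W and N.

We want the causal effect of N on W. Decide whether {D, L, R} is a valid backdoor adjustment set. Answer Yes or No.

Yes

Backdoor paths from N to W (paths whose first edge points into N):
  P1: N <- L -> W
  P2: N <- R -> W
Condition 1 (no descendant of N in the set): holds — descendants of N are {W}; none are in {D, L, R}.
Condition 2 (every backdoor path blocked by {D, L, R}):
  P1: blocked at fork node L ∈ conditioning set.
  P2: blocked at fork node R ∈ conditioning set.
{D, L, R} satisfies the backdoor criterion.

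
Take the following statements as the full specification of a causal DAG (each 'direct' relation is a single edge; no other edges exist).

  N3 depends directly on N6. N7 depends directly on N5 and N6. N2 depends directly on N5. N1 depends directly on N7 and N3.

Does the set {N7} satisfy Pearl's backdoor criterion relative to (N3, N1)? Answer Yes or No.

Yes

Backdoor paths from N3 to N1 (paths whose first edge points into N3):
  P1: N3 <- N6 -> N7 -> N1
Condition 1 (no descendant of N3 in the set): holds — descendants of N3 are {N1}; none are in {N7}.
Condition 2 (every backdoor path blocked by {N7}):
  P1: blocked at chain node N7 ∈ conditioning set.
{N7} satisfies the backdoor criterion.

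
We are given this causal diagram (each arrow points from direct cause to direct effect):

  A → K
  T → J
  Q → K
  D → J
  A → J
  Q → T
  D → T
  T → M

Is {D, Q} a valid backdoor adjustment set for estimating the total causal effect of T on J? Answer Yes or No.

Yes

Backdoor paths from T to J (paths whose first edge points into T):
  P1: T <- D -> J
  P2: T <- Q -> K <- A -> J
Condition 1 (no descendant of T in the set): holds — descendants of T are {J, M}; none are in {D, Q}.
Condition 2 (every backdoor path blocked by {D, Q}):
  P1: blocked at fork node D ∈ conditioning set.
  P2: blocked at fork node Q ∈ conditioning set.
{D, Q} satisfies the backdoor criterion.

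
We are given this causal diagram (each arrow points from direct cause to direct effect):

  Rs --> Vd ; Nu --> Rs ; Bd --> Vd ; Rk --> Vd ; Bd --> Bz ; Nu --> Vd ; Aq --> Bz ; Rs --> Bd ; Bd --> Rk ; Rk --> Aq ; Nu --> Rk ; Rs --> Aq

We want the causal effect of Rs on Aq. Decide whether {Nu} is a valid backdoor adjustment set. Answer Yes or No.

Backdoor paths from Rs to Aq (paths whose first edge points into Rs):
  P1: Rs <- Nu -> Rk <- Bd -> Bz <- Aq
  P2: Rs <- Nu -> Rk -> Vd <- Bd -> Bz <- Aq
  P3: Rs <- Nu -> Rk -> Aq
  P4: Rs <- Nu -> Vd <- Bd -> Rk -> Aq
  P5: Rs <- Nu -> Vd <- Bd -> Bz <- Aq
  P6: Rs <- Nu -> Vd <- Rk <- Bd -> Bz <- Aq
  P7: Rs <- Nu -> Vd <- Rk -> Aq
Condition 1 (no descendant of Rs in the set): holds — descendants of Rs are {Aq, Bd, Bz, Rk, Vd}; none are in {Nu}.
Condition 2 (every backdoor path blocked by {Nu}):
  P1: blocked at fork node Nu ∈ conditioning set.
  P2: blocked at fork node Nu ∈ conditioning set.
  P3: blocked at fork node Nu ∈ conditioning set.
  P4: blocked at fork node Nu ∈ conditioning set.
  P5: blocked at fork node Nu ∈ conditioning set.
  P6: blocked at fork node Nu ∈ conditioning set.
  P7: blocked at fork node Nu ∈ conditioning set.
{Nu} satisfies the backdoor criterion.

Yes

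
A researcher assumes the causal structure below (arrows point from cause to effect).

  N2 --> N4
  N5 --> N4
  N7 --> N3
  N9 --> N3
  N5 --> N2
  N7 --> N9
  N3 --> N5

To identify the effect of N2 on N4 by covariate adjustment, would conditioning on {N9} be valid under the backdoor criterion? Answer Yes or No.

No

Backdoor paths from N2 to N4 (paths whose first edge points into N2):
  P1: N2 <- N5 -> N4
Condition 1 (no descendant of N2 in the set): holds — descendants of N2 are {N4}; none are in {N9}.
Condition 2 (every backdoor path blocked by {N9}):
  P1: open — no interior node is in the conditioning set.
{N9} does not satisfy the backdoor criterion.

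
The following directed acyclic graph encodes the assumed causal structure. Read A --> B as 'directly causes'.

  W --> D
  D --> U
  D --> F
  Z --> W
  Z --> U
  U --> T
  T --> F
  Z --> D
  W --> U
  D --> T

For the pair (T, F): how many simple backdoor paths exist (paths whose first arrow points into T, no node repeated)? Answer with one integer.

6

A backdoor path from T to F is any simple undirected path whose first edge points into T (i.e. leaves T via a parent).
Parents of T: {D, U}.
Enumerating:
  P1: T <- D -> F
  P2: T <- U <- Z -> W -> D -> F
  P3: T <- U <- Z -> D -> F
  P4: T <- U <- W <- Z -> D -> F
  P5: T <- U <- W -> D -> F
  P6: T <- U <- D -> F
That exhausts the simple backdoor paths. Count: 6.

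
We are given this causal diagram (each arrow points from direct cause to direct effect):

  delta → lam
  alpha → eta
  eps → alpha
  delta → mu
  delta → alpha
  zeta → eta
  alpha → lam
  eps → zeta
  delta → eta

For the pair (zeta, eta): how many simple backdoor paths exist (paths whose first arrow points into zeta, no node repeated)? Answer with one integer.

A backdoor path from zeta to eta is any simple undirected path whose first edge points into zeta (i.e. leaves zeta via a parent).
Parents of zeta: {eps}.
Enumerating:
  P1: zeta <- eps -> alpha <- delta -> eta
  P2: zeta <- eps -> alpha -> lam <- delta -> eta
  P3: zeta <- eps -> alpha -> eta
That exhausts the simple backdoor paths. Count: 3.

3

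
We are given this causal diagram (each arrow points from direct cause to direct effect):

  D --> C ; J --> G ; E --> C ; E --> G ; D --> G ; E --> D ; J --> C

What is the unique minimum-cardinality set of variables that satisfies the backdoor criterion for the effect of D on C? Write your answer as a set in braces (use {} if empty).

{E}

Variables eligible for adjustment (non-descendants of D, excluding D and C): {E, J}.
Backdoor paths from D to C:
  P1: D <- E -> G <- J -> C
  P2: D <- E -> C
The empty set is not sufficient: P2 (D <- E -> C) has no collider blocking it and no conditioned non-collider, so it is open.
Try {E}:
  P1: blocked at fork node E ∈ conditioning set.
  P2: blocked at fork node E ∈ conditioning set.
{E} contains no descendant of D and blocks every backdoor path.
No other singleton works — e.g. {J} leaves P2 open — so {E} is the unique smallest valid adjustment set.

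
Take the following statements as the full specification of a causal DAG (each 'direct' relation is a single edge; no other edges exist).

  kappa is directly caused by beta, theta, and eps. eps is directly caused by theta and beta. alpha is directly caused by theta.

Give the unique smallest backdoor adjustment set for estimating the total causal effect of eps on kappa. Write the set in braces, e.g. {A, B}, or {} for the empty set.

Variables eligible for adjustment (non-descendants of eps, excluding eps and kappa): {alpha, beta, theta}.
Backdoor paths from eps to kappa:
  P1: eps <- theta -> kappa
  P2: eps <- beta -> kappa
The empty set is not sufficient: P1 (eps <- theta -> kappa) has no collider blocking it and no conditioned non-collider, so it is open.
Try {beta, theta}:
  P1: blocked at fork node theta ∈ conditioning set.
  P2: blocked at fork node beta ∈ conditioning set.
{beta, theta} contains no descendant of eps and blocks every backdoor path.
Every element of {beta, theta} is needed (dropping beta leaves P2 open; dropping theta leaves P1 open), so no proper subset is valid.
Among all size-2 subsets of the eligible variables, only {beta, theta} blocks every backdoor path, so it is the unique smallest valid adjustment set.

{beta, theta}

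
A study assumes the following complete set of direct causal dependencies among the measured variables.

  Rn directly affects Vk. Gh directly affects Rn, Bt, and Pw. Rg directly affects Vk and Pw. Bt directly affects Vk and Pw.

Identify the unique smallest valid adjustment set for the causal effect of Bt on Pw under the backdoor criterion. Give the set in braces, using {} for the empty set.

Variables eligible for adjustment (non-descendants of Bt, excluding Bt and Pw): {Gh, Rg, Rn}.
Backdoor paths from Bt to Pw:
  P1: Bt <- Gh -> Pw
  P2: Bt <- Gh -> Rn -> Vk <- Rg -> Pw
The empty set is not sufficient: P1 (Bt <- Gh -> Pw) has no collider blocking it and no conditioned non-collider, so it is open.
Try {Gh}:
  P1: blocked at fork node Gh ∈ conditioning set.
  P2: blocked at fork node Gh ∈ conditioning set.
{Gh} contains no descendant of Bt and blocks every backdoor path.
No other singleton works — e.g. {Rg} leaves P1 open — so {Gh} is the unique smallest valid adjustment set.

{Gh}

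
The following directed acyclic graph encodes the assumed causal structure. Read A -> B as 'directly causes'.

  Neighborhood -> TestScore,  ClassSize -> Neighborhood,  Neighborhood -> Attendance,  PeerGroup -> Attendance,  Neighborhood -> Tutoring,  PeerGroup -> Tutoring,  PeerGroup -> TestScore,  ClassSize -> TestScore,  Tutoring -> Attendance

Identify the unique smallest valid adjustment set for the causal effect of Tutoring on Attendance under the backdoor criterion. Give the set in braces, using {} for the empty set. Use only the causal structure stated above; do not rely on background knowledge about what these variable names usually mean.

Variables eligible for adjustment (non-descendants of Tutoring, excluding Tutoring and Attendance): {ClassSize, Neighborhood, PeerGroup, TestScore}.
Backdoor paths from Tutoring to Attendance:
  P1: Tutoring <- PeerGroup -> TestScore <- ClassSize -> Neighborhood -> Attendance
  P2: Tutoring <- PeerGroup -> TestScore <- Neighborhood -> Attendance
  P3: Tutoring <- PeerGroup -> Attendance
  P4: Tutoring <- Neighborhood <- ClassSize -> TestScore <- PeerGroup -> Attendance
  P5: Tutoring <- Neighborhood -> TestScore <- PeerGroup -> Attendance
  P6: Tutoring <- Neighborhood -> Attendance
The empty set is not sufficient: P3 (Tutoring <- PeerGroup -> Attendance) has no collider blocking it and no conditioned non-collider, so it is open.
Try {Neighborhood, PeerGroup}:
  P1: blocked at fork node PeerGroup ∈ conditioning set.
  P2: blocked at fork node PeerGroup ∈ conditioning set.
  P3: blocked at fork node PeerGroup ∈ conditioning set.
  P4: blocked at chain node Neighborhood ∈ conditioning set.
  P5: blocked at fork node Neighborhood ∈ conditioning set.
  P6: blocked at fork node Neighborhood ∈ conditioning set.
{Neighborhood, PeerGroup} contains no descendant of Tutoring and blocks every backdoor path.
Every element of {Neighborhood, PeerGroup} is needed (dropping Neighborhood leaves P6 open; dropping PeerGroup leaves P3 open), so no proper subset is valid.
Among all size-2 subsets of the eligible variables, only {Neighborhood, PeerGroup} blocks every backdoor path, so it is the unique smallest valid adjustment set.

{Neighborhood, PeerGroup}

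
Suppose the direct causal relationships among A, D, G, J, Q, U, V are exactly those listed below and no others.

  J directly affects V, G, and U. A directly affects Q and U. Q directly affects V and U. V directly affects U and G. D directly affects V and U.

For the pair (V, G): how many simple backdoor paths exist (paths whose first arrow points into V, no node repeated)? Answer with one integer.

4

A backdoor path from V to G is any simple undirected path whose first edge points into V (i.e. leaves V via a parent).
Parents of V: {D, J, Q}.
Enumerating:
  P1: V <- Q <- A -> U <- J -> G
  P2: V <- Q -> U <- J -> G
  P3: V <- J -> G
  P4: V <- D -> U <- J -> G
That exhausts the simple backdoor paths. Count: 4.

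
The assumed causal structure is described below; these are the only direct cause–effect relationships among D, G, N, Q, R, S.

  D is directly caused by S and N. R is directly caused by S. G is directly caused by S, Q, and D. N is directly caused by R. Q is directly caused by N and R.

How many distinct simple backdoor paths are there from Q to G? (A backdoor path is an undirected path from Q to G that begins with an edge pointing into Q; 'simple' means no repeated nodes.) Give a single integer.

A backdoor path from Q to G is any simple undirected path whose first edge points into Q (i.e. leaves Q via a parent).
Parents of Q: {N, R}.
Enumerating:
  P1: Q <- R <- S -> D -> G
  P2: Q <- R <- S -> G
  P3: Q <- R -> N -> D <- S -> G
  P4: Q <- R -> N -> D -> G
  P5: Q <- N <- R <- S -> D -> G
  P6: Q <- N <- R <- S -> G
  P7: Q <- N -> D <- S -> G
  P8: Q <- N -> D -> G
That exhausts the simple backdoor paths. Count: 8.

8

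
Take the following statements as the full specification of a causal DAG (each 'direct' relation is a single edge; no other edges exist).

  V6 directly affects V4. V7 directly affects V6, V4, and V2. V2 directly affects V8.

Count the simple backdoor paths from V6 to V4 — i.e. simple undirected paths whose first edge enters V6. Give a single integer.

1

A backdoor path from V6 to V4 is any simple undirected path whose first edge points into V6 (i.e. leaves V6 via a parent).
Parents of V6: {V7}.
Enumerating:
  P1: V6 <- V7 -> V4
That exhausts the simple backdoor paths. Count: 1.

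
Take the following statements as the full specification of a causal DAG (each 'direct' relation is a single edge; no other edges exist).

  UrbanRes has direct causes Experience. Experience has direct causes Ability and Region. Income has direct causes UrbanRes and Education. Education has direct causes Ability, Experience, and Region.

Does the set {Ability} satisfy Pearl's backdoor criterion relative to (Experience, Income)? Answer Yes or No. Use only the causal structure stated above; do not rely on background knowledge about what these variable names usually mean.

No

Backdoor paths from Experience to Income (paths whose first edge points into Experience):
  P1: Experience <- Region -> Education -> Income
  P2: Experience <- Ability -> Education -> Income
Condition 1 (no descendant of Experience in the set): holds — descendants of Experience are {Education, Income, UrbanRes}; none are in {Ability}.
Condition 2 (every backdoor path blocked by {Ability}):
  P1: open — no interior node is in the conditioning set.
  P2: blocked at fork node Ability ∈ conditioning set.
{Ability} does not satisfy the backdoor criterion.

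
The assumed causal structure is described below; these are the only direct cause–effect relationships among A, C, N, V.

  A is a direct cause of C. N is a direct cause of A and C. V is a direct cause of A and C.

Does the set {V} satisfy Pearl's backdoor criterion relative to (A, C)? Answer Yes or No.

No

Backdoor paths from A to C (paths whose first edge points into A):
  P1: A <- V -> C
  P2: A <- N -> C
Condition 1 (no descendant of A in the set): holds — descendants of A are {C}; none are in {V}.
Condition 2 (every backdoor path blocked by {V}):
  P1: blocked at fork node V ∈ conditioning set.
  P2: open — no interior node is in the conditioning set.
{V} does not satisfy the backdoor criterion.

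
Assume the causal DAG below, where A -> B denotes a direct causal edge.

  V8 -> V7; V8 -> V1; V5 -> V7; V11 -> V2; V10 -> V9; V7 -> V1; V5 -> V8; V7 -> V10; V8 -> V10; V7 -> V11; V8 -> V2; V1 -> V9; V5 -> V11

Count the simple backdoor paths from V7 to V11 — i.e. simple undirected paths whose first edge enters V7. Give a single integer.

A backdoor path from V7 to V11 is any simple undirected path whose first edge points into V7 (i.e. leaves V7 via a parent).
Parents of V7: {V5, V8}.
Enumerating:
  P1: V7 <- V5 -> V8 -> V2 <- V11
  P2: V7 <- V5 -> V11
  P3: V7 <- V8 <- V5 -> V11
  P4: V7 <- V8 -> V2 <- V11
That exhausts the simple backdoor paths. Count: 4.

4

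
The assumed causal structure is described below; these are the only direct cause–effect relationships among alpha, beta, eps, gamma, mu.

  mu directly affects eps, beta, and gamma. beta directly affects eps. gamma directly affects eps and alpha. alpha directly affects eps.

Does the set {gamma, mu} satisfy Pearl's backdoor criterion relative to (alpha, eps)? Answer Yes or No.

Backdoor paths from alpha to eps (paths whose first edge points into alpha):
  P1: alpha <- gamma <- mu -> beta -> eps
  P2: alpha <- gamma <- mu -> eps
  P3: alpha <- gamma -> eps
Condition 1 (no descendant of alpha in the set): holds — descendants of alpha are {eps}; none are in {gamma, mu}.
Condition 2 (every backdoor path blocked by {gamma, mu}):
  P1: blocked at chain node gamma ∈ conditioning set.
  P2: blocked at chain node gamma ∈ conditioning set.
  P3: blocked at fork node gamma ∈ conditioning set.
{gamma, mu} satisfies the backdoor criterion.

Yes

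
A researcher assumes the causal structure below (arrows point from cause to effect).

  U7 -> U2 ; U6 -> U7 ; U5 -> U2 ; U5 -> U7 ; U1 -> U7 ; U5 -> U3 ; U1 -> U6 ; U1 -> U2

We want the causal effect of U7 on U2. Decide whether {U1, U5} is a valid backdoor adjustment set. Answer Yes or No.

Yes

Backdoor paths from U7 to U2 (paths whose first edge points into U7):
  P1: U7 <- U1 -> U2
  P2: U7 <- U6 <- U1 -> U2
  P3: U7 <- U5 -> U2
Condition 1 (no descendant of U7 in the set): holds — descendants of U7 are {U2}; none are in {U1, U5}.
Condition 2 (every backdoor path blocked by {U1, U5}):
  P1: blocked at fork node U1 ∈ conditioning set.
  P2: blocked at fork node U1 ∈ conditioning set.
  P3: blocked at fork node U5 ∈ conditioning set.
{U1, U5} satisfies the backdoor criterion.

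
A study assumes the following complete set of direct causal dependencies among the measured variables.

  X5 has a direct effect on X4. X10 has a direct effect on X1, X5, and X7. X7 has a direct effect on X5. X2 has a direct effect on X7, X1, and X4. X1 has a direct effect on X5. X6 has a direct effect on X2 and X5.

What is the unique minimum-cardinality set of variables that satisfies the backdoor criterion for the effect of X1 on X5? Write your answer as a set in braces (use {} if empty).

{X10, X2}

Variables eligible for adjustment (non-descendants of X1, excluding X1 and X5): {X10, X2, X6, X7}.
Backdoor paths from X1 to X5:
  P1: X1 <- X2 <- X6 -> X5
  P2: X1 <- X2 -> X7 <- X10 -> X5
  P3: X1 <- X2 -> X7 -> X5
  P4: X1 <- X2 -> X4 <- X5
  P5: X1 <- X10 -> X7 <- X2 <- X6 -> X5
  P6: X1 <- X10 -> X7 <- X2 -> X4 <- X5
  P7: X1 <- X10 -> X7 -> X5
  P8: X1 <- X10 -> X5
The empty set is not sufficient: P1 (X1 <- X2 <- X6 -> X5) has no collider blocking it and no conditioned non-collider, so it is open.
Try {X10, X2}:
  P1: blocked at chain node X2 ∈ conditioning set.
  P2: blocked at fork node X2 ∈ conditioning set.
  P3: blocked at fork node X2 ∈ conditioning set.
  P4: blocked at fork node X2 ∈ conditioning set.
  P5: blocked at fork node X10 ∈ conditioning set.
  P6: blocked at fork node X10 ∈ conditioning set.
  P7: blocked at fork node X10 ∈ conditioning set.
  P8: blocked at fork node X10 ∈ conditioning set.
{X10, X2} contains no descendant of X1 and blocks every backdoor path.
Every element of {X10, X2} is needed (dropping X10 leaves P7 open; dropping X2 leaves P1 open), so no proper subset is valid.
Among all size-2 subsets of the eligible variables, only {X10, X2} blocks every backdoor path, so it is the unique smallest valid adjustment set.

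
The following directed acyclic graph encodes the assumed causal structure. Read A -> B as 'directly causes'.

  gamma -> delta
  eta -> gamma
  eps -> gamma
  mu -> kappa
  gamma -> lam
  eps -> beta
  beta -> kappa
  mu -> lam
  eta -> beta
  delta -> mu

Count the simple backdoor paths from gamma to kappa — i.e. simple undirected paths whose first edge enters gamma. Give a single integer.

2

A backdoor path from gamma to kappa is any simple undirected path whose first edge points into gamma (i.e. leaves gamma via a parent).
Parents of gamma: {eps, eta}.
Enumerating:
  P1: gamma <- eps -> beta -> kappa
  P2: gamma <- eta -> beta -> kappa
That exhausts the simple backdoor paths. Count: 2.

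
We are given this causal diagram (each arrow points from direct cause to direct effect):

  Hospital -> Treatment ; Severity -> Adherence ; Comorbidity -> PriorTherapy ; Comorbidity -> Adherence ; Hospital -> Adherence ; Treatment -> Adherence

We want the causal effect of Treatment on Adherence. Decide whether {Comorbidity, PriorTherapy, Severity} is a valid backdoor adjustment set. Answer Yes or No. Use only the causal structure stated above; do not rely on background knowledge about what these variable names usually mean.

No

Backdoor paths from Treatment to Adherence (paths whose first edge points into Treatment):
  P1: Treatment <- Hospital -> Adherence
Condition 1 (no descendant of Treatment in the set): holds — descendants of Treatment are {Adherence}; none are in {Comorbidity, PriorTherapy, Severity}.
Condition 2 (every backdoor path blocked by {Comorbidity, PriorTherapy, Severity}):
  P1: open — no interior node is in the conditioning set.
{Comorbidity, PriorTherapy, Severity} does not satisfy the backdoor criterion.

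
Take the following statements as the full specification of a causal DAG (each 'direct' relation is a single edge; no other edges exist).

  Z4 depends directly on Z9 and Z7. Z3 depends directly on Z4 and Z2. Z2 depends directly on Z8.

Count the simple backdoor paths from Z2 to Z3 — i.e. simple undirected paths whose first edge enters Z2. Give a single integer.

0

A backdoor path from Z2 to Z3 is any simple undirected path whose first edge points into Z2 (i.e. leaves Z2 via a parent).
Parents of Z2: {Z8}.
No simple path from any parent of Z2 reaches Z3 without revisiting Z2, so there are no backdoor paths.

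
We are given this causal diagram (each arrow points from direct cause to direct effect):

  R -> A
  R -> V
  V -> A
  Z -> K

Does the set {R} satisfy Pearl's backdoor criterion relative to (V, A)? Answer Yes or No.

Backdoor paths from V to A (paths whose first edge points into V):
  P1: V <- R -> A
Condition 1 (no descendant of V in the set): holds — descendants of V are {A}; none are in {R}.
Condition 2 (every backdoor path blocked by {R}):
  P1: blocked at fork node R ∈ conditioning set.
{R} satisfies the backdoor criterion.

Yes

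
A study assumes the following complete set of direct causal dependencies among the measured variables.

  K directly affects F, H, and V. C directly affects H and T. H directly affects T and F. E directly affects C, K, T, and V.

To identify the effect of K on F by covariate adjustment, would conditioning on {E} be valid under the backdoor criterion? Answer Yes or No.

Yes

Backdoor paths from K to F (paths whose first edge points into K):
  P1: K <- E -> C -> H -> F
  P2: K <- E -> C -> T <- H -> F
  P3: K <- E -> T <- C -> H -> F
  P4: K <- E -> T <- H -> F
Condition 1 (no descendant of K in the set): holds — descendants of K are {F, H, T, V}; none are in {E}.
Condition 2 (every backdoor path blocked by {E}):
  P1: blocked at fork node E ∈ conditioning set.
  P2: blocked at fork node E ∈ conditioning set.
  P3: blocked at fork node E ∈ conditioning set.
  P4: blocked at fork node E ∈ conditioning set.
{E} satisfies the backdoor criterion.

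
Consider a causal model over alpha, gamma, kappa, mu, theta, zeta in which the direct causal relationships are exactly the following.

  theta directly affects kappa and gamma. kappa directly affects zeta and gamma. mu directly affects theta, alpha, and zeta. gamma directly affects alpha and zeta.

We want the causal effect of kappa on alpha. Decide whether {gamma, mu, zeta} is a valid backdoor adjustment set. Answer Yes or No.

Backdoor paths from kappa to alpha (paths whose first edge points into kappa):
  P1: kappa <- theta <- mu -> zeta <- gamma -> alpha
  P2: kappa <- theta <- mu -> alpha
  P3: kappa <- theta -> gamma -> zeta <- mu -> alpha
  P4: kappa <- theta -> gamma -> alpha
Condition 1 (no descendant of kappa in the set): FAILS — gamma and zeta are descendants of kappa.
Condition 2 (every backdoor path blocked by {gamma, mu, zeta}):
  P1: blocked at fork node mu ∈ conditioning set.
  P2: blocked at fork node mu ∈ conditioning set.
  P3: blocked at chain node gamma ∈ conditioning set.
  P4: blocked at chain node gamma ∈ conditioning set.
{gamma, mu, zeta} does not satisfy the backdoor criterion.

No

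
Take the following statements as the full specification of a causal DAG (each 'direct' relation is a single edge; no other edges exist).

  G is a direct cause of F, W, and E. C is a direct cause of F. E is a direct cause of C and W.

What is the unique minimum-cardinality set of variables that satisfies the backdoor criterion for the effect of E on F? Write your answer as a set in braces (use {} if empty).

Variables eligible for adjustment (non-descendants of E, excluding E and F): {G}.
Backdoor paths from E to F:
  P1: E <- G -> F
The empty set is not sufficient: P1 (E <- G -> F) has no collider blocking it and no conditioned non-collider, so it is open.
Try {G}:
  P1: blocked at fork node G ∈ conditioning set.
{G} contains no descendant of E and blocks every backdoor path.
{G} is the unique smallest valid adjustment set.

{G}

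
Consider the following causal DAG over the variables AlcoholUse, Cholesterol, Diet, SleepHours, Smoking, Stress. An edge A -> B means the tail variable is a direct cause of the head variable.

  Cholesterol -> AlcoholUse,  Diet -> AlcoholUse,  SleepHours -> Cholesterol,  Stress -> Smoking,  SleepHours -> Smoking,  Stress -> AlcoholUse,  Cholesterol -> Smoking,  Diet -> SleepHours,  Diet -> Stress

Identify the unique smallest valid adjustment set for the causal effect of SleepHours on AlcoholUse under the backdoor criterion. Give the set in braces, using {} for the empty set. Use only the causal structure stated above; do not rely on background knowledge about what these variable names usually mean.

{Diet}

Variables eligible for adjustment (non-descendants of SleepHours, excluding SleepHours and AlcoholUse): {Diet, Stress}.
Backdoor paths from SleepHours to AlcoholUse:
  P1: SleepHours <- Diet -> Stress -> Smoking <- Cholesterol -> AlcoholUse
  P2: SleepHours <- Diet -> Stress -> AlcoholUse
  P3: SleepHours <- Diet -> AlcoholUse
The empty set is not sufficient: P2 (SleepHours <- Diet -> Stress -> AlcoholUse) has no collider blocking it and no conditioned non-collider, so it is open.
Try {Diet}:
  P1: blocked at fork node Diet ∈ conditioning set.
  P2: blocked at fork node Diet ∈ conditioning set.
  P3: blocked at fork node Diet ∈ conditioning set.
{Diet} contains no descendant of SleepHours and blocks every backdoor path.
No other singleton works — e.g. {Stress} leaves P3 open — so {Diet} is the unique smallest valid adjustment set.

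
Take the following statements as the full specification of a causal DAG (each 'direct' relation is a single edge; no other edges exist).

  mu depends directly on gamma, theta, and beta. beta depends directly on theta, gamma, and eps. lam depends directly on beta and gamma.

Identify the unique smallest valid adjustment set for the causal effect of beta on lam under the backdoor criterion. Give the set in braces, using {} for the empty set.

Variables eligible for adjustment (non-descendants of beta, excluding beta and lam): {eps, gamma, theta}.
Backdoor paths from beta to lam:
  P1: beta <- gamma -> lam
  P2: beta <- theta -> mu <- gamma -> lam
The empty set is not sufficient: P1 (beta <- gamma -> lam) has no collider blocking it and no conditioned non-collider, so it is open.
Try {gamma}:
  P1: blocked at fork node gamma ∈ conditioning set.
  P2: blocked at collider mu (neither it nor any descendant is in the conditioning set).
{gamma} contains no descendant of beta and blocks every backdoor path.
No other singleton works — e.g. {eps} leaves P1 open — so {gamma} is the unique smallest valid adjustment set.

{gamma}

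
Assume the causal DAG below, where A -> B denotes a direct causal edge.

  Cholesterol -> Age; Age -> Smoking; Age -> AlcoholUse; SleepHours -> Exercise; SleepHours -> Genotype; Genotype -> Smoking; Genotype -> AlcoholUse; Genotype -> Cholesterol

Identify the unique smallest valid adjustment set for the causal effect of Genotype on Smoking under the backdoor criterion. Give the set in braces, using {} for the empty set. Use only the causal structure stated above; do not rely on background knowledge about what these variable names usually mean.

{}

Variables eligible for adjustment (non-descendants of Genotype, excluding Genotype and Smoking): {Exercise, SleepHours}.
Backdoor paths from Genotype to Smoking:
  (none)
With no backdoor paths the empty set already satisfies the criterion, and it is trivially minimal.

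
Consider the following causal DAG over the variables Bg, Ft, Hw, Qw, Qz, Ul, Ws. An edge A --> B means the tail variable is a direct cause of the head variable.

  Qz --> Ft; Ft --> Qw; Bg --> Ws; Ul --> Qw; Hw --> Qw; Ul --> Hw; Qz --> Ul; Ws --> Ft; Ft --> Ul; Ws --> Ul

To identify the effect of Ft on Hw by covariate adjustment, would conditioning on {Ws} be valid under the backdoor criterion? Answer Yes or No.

No

Backdoor paths from Ft to Hw (paths whose first edge points into Ft):
  P1: Ft <- Ws -> Ul -> Hw
  P2: Ft <- Ws -> Ul -> Qw <- Hw
  P3: Ft <- Qz -> Ul -> Hw
  P4: Ft <- Qz -> Ul -> Qw <- Hw
Condition 1 (no descendant of Ft in the set): holds — descendants of Ft are {Hw, Qw, Ul}; none are in {Ws}.
Condition 2 (every backdoor path blocked by {Ws}):
  P1: blocked at fork node Ws ∈ conditioning set.
  P2: blocked at fork node Ws ∈ conditioning set.
  P3: open — no interior node is in the conditioning set.
  P4: blocked at collider Qw (neither it nor any descendant is in the conditioning set).
{Ws} does not satisfy the backdoor criterion.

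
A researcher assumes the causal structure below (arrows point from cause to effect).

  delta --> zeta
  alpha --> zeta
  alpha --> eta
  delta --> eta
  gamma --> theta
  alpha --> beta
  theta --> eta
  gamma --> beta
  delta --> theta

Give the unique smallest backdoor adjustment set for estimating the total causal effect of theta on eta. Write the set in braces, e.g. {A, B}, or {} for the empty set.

{delta}

Variables eligible for adjustment (non-descendants of theta, excluding theta and eta): {alpha, beta, delta, gamma, zeta}.
Backdoor paths from theta to eta:
  P1: theta <- gamma -> beta <- alpha -> zeta <- delta -> eta
  P2: theta <- gamma -> beta <- alpha -> eta
  P3: theta <- delta -> zeta <- alpha -> eta
  P4: theta <- delta -> eta
The empty set is not sufficient: P4 (theta <- delta -> eta) has no collider blocking it and no conditioned non-collider, so it is open.
Try {delta}:
  P1: blocked at collider beta (neither it nor any descendant is in the conditioning set).
  P2: blocked at collider beta (neither it nor any descendant is in the conditioning set).
  P3: blocked at fork node delta ∈ conditioning set.
  P4: blocked at fork node delta ∈ conditioning set.
{delta} contains no descendant of theta and blocks every backdoor path.
No other singleton works — e.g. {gamma} leaves P4 open — so {delta} is the unique smallest valid adjustment set.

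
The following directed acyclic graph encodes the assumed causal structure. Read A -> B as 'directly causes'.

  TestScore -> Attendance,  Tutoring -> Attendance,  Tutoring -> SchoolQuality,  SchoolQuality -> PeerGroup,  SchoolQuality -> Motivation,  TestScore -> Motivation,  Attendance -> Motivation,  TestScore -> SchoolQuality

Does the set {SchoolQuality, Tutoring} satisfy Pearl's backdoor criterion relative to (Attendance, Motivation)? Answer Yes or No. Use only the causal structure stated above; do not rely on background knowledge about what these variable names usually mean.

No

Backdoor paths from Attendance to Motivation (paths whose first edge points into Attendance):
  P1: Attendance <- Tutoring -> SchoolQuality <- TestScore -> Motivation
  P2: Attendance <- Tutoring -> SchoolQuality -> Motivation
  P3: Attendance <- TestScore -> SchoolQuality -> Motivation
  P4: Attendance <- TestScore -> Motivation
Condition 1 (no descendant of Attendance in the set): holds — descendants of Attendance are {Motivation}; none are in {SchoolQuality, Tutoring}.
Condition 2 (every backdoor path blocked by {SchoolQuality, Tutoring}):
  P1: blocked at fork node Tutoring ∈ conditioning set.
  P2: blocked at fork node Tutoring ∈ conditioning set.
  P3: blocked at chain node SchoolQuality ∈ conditioning set.
  P4: open — no interior node is in the conditioning set.
{SchoolQuality, Tutoring} does not satisfy the backdoor criterion.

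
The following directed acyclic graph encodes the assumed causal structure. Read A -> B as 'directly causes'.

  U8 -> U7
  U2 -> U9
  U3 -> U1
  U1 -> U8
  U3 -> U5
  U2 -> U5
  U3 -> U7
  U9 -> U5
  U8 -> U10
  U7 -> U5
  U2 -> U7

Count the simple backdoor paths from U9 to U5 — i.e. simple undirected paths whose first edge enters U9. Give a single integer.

4

A backdoor path from U9 to U5 is any simple undirected path whose first edge points into U9 (i.e. leaves U9 via a parent).
Parents of U9: {U2}.
Enumerating:
  P1: U9 <- U2 -> U7 <- U3 -> U5
  P2: U9 <- U2 -> U7 <- U8 <- U1 <- U3 -> U5
  P3: U9 <- U2 -> U7 -> U5
  P4: U9 <- U2 -> U5
That exhausts the simple backdoor paths. Count: 4.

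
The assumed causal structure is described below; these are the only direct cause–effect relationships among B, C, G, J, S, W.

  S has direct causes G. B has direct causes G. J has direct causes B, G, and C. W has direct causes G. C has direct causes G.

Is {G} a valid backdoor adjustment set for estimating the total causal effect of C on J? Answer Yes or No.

Yes

Backdoor paths from C to J (paths whose first edge points into C):
  P1: C <- G -> B -> J
  P2: C <- G -> J
Condition 1 (no descendant of C in the set): holds — descendants of C are {J}; none are in {G}.
Condition 2 (every backdoor path blocked by {G}):
  P1: blocked at fork node G ∈ conditioning set.
  P2: blocked at fork node G ∈ conditioning set.
{G} satisfies the backdoor criterion.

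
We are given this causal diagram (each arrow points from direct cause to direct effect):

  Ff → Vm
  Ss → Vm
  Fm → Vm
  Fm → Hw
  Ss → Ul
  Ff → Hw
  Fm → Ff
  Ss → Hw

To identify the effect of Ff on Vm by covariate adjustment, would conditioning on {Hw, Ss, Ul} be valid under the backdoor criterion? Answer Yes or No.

Backdoor paths from Ff to Vm (paths whose first edge points into Ff):
  P1: Ff <- Fm -> Vm
  P2: Ff <- Fm -> Hw <- Ss -> Vm
Condition 1 (no descendant of Ff in the set): FAILS — Hw is a descendant of Ff.
Condition 2 (every backdoor path blocked by {Hw, Ss, Ul}):
  P1: open — no interior node is in the conditioning set.
  P2: blocked at fork node Ss ∈ conditioning set.
{Hw, Ss, Ul} does not satisfy the backdoor criterion.

No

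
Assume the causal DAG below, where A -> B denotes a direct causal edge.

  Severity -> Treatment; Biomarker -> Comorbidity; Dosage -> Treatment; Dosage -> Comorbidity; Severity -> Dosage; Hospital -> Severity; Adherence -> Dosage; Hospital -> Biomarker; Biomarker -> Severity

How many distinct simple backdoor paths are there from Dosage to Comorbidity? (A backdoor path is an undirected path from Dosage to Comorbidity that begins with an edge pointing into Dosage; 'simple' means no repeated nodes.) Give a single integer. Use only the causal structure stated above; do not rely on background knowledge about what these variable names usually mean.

A backdoor path from Dosage to Comorbidity is any simple undirected path whose first edge points into Dosage (i.e. leaves Dosage via a parent).
Parents of Dosage: {Adherence, Severity}.
Enumerating:
  P1: Dosage <- Severity <- Hospital -> Biomarker -> Comorbidity
  P2: Dosage <- Severity <- Biomarker -> Comorbidity
That exhausts the simple backdoor paths. Count: 2.

2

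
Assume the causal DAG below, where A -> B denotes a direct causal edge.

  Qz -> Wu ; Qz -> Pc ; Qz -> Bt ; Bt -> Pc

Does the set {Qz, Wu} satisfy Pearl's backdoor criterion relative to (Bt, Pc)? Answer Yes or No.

Backdoor paths from Bt to Pc (paths whose first edge points into Bt):
  P1: Bt <- Qz -> Pc
Condition 1 (no descendant of Bt in the set): holds — descendants of Bt are {Pc}; none are in {Qz, Wu}.
Condition 2 (every backdoor path blocked by {Qz, Wu}):
  P1: blocked at fork node Qz ∈ conditioning set.
{Qz, Wu} satisfies the backdoor criterion.

Yes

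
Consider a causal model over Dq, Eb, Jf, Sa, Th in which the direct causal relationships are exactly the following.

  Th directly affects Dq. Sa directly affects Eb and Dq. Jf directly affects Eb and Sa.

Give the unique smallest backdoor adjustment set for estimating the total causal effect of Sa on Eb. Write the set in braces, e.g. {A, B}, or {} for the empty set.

Variables eligible for adjustment (non-descendants of Sa, excluding Sa and Eb): {Jf, Th}.
Backdoor paths from Sa to Eb:
  P1: Sa <- Jf -> Eb
The empty set is not sufficient: P1 (Sa <- Jf -> Eb) has no collider blocking it and no conditioned non-collider, so it is open.
Try {Jf}:
  P1: blocked at fork node Jf ∈ conditioning set.
{Jf} contains no descendant of Sa and blocks every backdoor path.
No other singleton works — e.g. {Th} leaves P1 open — so {Jf} is the unique smallest valid adjustment set.

{Jf}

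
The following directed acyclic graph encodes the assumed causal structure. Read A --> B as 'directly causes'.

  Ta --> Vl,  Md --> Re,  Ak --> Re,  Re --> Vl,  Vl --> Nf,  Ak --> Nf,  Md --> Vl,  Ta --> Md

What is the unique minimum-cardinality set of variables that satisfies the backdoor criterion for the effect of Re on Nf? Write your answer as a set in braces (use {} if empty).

{Ak, Md}

Variables eligible for adjustment (non-descendants of Re, excluding Re and Nf): {Ak, Md, Ta}.
Backdoor paths from Re to Nf:
  P1: Re <- Ak -> Nf
  P2: Re <- Md <- Ta -> Vl -> Nf
  P3: Re <- Md -> Vl -> Nf
The empty set is not sufficient: P1 (Re <- Ak -> Nf) has no collider blocking it and no conditioned non-collider, so it is open.
Try {Ak, Md}:
  P1: blocked at fork node Ak ∈ conditioning set.
  P2: blocked at chain node Md ∈ conditioning set.
  P3: blocked at fork node Md ∈ conditioning set.
{Ak, Md} contains no descendant of Re and blocks every backdoor path.
Every element of {Ak, Md} is needed (dropping Ak leaves P1 open; dropping Md leaves P2 open), so no proper subset is valid.
Among all size-2 subsets of the eligible variables, only {Ak, Md} blocks every backdoor path, so it is the unique smallest valid adjustment set.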